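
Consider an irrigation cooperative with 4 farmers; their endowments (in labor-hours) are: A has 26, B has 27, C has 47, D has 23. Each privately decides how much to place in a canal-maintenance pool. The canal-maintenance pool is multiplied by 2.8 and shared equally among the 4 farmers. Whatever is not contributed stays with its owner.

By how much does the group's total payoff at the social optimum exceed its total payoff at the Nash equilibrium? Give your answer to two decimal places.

221.40 labor-hours

The private return per contributed unit is 2.8/4 = 0.7000 < 1 for every player regardless of endowment, so the Nash equilibrium is zero contribution and the group total is Σ E_j = 26 + 27 + 47 + 23 = 123.
Each contributed unit returns 2.800 to the group, so the social optimum is full contribution by everyone: group total = 2.800 × 123 = 344.40.
Efficiency loss = (2.800 − 1) × 123 = 221.40.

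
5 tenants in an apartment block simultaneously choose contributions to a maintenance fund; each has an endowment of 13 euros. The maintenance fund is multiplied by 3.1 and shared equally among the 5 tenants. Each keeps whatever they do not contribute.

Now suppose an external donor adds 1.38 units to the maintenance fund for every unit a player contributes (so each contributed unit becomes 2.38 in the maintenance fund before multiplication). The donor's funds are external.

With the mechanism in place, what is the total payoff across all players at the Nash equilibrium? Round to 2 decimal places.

479.57 euros

Under the mechanism each unit contributed yields 3.1 × 2.38 / 5 = 1.4756 back to its contributor per unit of net cost, which exceeds 1, making full contribution the dominant choice for everyone.
At the Nash equilibrium everyone contributes 13. Group total payoff = 3.1 × 2.38 × 65 = 479.57.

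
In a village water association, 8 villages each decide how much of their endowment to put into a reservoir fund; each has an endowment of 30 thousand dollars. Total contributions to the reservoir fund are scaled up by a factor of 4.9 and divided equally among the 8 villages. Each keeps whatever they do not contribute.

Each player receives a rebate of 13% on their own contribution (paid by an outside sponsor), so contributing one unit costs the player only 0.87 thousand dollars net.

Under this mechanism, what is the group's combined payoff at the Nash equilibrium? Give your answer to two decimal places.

240.00 thousand dollars

Even with the mechanism, each unit contributed returns only (4.9/8) / 0.87 = 0.7040 per unit of net cost, so contributing nothing is still dominant.
At the Nash equilibrium no one contributes; group total payoff = 8 × 30 = 240.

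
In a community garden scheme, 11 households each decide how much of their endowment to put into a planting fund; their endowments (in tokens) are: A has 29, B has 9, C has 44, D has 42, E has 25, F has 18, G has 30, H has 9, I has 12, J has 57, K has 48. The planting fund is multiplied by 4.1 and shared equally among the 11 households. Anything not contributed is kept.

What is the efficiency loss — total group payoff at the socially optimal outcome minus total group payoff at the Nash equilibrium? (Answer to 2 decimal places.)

The private return per contributed unit is 4.1/11 = 0.3727 < 1 for every player regardless of endowment, so the Nash equilibrium is zero contribution and the group total is Σ E_j = 29 + 9 + 44 + 42 + 25 + 18 + 30 + 9 + 12 + 57 + 48 = 323.
Each contributed unit returns 4.100 to the group, so the social optimum is full contribution by everyone: group total = 4.100 × 323 = 1324.30.
Efficiency loss = (4.100 − 1) × 323 = 1001.30.

1001.30 tokens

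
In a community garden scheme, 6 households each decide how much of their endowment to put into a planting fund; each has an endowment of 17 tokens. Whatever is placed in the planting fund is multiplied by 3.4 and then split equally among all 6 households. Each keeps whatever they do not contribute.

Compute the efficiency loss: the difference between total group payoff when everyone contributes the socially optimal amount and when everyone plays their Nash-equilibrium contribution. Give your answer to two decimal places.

244.80 tokens

Each contributed unit returns 3.4/6 = 0.5667 to its contributor — below 1 — so contributing 0 is dominant for every player. At the Nash equilibrium everyone keeps their 17, and the group total is 6 × 17 = 102.
Each contributed unit returns 3.400 to the group as a whole (0.5667 to each of 6 players), which exceeds 1, so the social optimum is full contribution: group total = 3.400 × 102 = 346.80.
Efficiency loss = 346.80 − 102 = 244.80.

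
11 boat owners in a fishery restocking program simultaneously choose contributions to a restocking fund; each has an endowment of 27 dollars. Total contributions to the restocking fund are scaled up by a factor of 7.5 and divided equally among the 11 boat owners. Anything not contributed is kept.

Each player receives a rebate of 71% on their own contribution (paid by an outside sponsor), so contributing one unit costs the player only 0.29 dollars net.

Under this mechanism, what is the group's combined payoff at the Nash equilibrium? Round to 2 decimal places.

2438.37 dollars

With the mechanism, a contributed unit returns (7.5/11) / 0.29 = 2.3511 per unit of net cost to the contributor — now above 1 — so contributing fully is weakly dominant for every player.
So the Nash equilibrium is full contribution by all 11; the group earns 11 × (27 × 0.71 + 7.5 × 27) = 2438.37.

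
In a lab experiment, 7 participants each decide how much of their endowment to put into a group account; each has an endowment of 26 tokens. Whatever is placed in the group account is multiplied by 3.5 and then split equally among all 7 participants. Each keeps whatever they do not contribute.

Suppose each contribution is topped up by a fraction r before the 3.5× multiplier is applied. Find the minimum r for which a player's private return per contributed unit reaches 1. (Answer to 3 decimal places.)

With matching at rate r, one contributed unit becomes (1 + r) in the group account and returns 3.5 × (1 + r) / 7 to the contributor.
Setting this equal to 1: 1 + r = 7/3.5 = 2.0000.
So the minimum matching rate is r = 2.0000 − 1 = 1.000.

1.000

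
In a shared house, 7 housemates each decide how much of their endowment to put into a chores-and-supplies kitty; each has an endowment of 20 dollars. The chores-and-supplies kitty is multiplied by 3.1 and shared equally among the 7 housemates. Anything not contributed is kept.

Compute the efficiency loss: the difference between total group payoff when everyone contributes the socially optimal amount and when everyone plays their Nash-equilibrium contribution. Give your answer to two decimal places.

294.00 dollars

Each contributed unit returns 3.1/7 = 0.4429 to its contributor — below 1 — so contributing 0 is dominant for every player. At the Nash equilibrium everyone keeps their 20, and the group total is 7 × 20 = 140.
Each contributed unit returns 3.100 to the group as a whole (0.4429 to each of 7 players), which exceeds 1, so the social optimum is full contribution: group total = 3.100 × 140 = 434.00.
Efficiency loss = 434.00 − 140 = 294.00.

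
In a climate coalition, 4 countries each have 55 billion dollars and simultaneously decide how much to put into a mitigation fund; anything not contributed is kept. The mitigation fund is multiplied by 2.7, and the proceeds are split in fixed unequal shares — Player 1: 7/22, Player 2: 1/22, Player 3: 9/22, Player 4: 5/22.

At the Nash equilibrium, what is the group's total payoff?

313.50 billion dollars

For player j, contributing a unit is worthwhile iff 2.7 × (j's share) ≥ 1, i.e. iff j's share is at least 0.3704.
Player 3 alone (share 9/22) is above the threshold, contributing 55; the remaining 3 contribute 0. Total contributed: 55.
The mitigation fund pays out 2.7 × 55 = 148.50 in total (split across the unequal shares, but the aggregate is all that matters for the group sum).
The 3 free-riders keep 55 each, adding 165. Group total = 165 + 148.50 = 313.50.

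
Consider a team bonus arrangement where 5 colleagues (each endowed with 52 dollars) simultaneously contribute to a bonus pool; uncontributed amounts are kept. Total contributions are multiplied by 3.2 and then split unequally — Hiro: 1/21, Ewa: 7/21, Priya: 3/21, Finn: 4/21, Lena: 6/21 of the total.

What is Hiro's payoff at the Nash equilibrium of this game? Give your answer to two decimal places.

59.92 dollars

Each unit j contributes comes back to j as 3.2 × (j's share), so j prefers to contribute only if that share exceeds 1/3.2 = 0.3125; otherwise keeping the unit dominates.
Ewa alone (share 7/21) is above the threshold, contributing 52; the remaining 4 contribute 0. Total contributed: 52.
Hiro keeps 52 and receives 3.2 × 52 × 1/21 = 7.92 from the bonus pool, for a payoff of 59.92.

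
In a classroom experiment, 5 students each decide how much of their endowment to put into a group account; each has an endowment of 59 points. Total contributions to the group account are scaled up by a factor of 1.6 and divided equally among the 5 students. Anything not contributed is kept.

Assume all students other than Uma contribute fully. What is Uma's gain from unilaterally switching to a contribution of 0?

40.12 points

Switching from a contribution of 59 to 0 lets Uma keep an extra 59 points, but lowers the group account by 59, which costs Uma their own share of that drop: 1.6/5 × 59 = 18.88.
Net gain = 59 − 18.88 = 40.12. The private return per contributed unit (0.3200) is below 1, so free-riding is indeed the best response regardless of what the others do.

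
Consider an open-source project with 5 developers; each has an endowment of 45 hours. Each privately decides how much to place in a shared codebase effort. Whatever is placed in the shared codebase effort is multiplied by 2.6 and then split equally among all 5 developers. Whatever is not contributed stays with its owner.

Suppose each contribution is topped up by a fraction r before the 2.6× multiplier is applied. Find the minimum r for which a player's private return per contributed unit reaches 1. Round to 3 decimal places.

With matching at rate r, one contributed unit becomes (1 + r) in the shared codebase effort and returns 2.6 × (1 + r) / 5 to the contributor.
Setting this equal to 1: 1 + r = 5/2.6 = 1.9231.
So the minimum matching rate is r = 1.9231 − 1 = 0.923.

0.923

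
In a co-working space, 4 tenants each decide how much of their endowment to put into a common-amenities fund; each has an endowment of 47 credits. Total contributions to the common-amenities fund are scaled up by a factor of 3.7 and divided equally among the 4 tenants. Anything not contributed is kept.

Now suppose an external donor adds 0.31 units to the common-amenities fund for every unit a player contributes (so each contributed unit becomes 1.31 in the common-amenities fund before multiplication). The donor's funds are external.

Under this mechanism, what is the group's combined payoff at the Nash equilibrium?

The effective private return per unit is now 3.7 × 1.31 / 4 = 1.2118 > 1, so every player's dominant strategy flips to full contribution.
So the Nash equilibrium is full contribution by all 4; the group earns 3.7 × 1.31 × 188 = 911.24.

911.24 credits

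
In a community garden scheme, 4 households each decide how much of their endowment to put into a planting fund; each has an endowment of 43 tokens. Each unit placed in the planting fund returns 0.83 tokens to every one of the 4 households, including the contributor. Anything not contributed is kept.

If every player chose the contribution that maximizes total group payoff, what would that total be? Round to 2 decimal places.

571.04 tokens

Each contributed unit returns 3.320 to the group as a whole (0.83 to each of 4 players), which exceeds 1, so the social optimum is full contribution: group total = 3.320 × 172 = 571.04.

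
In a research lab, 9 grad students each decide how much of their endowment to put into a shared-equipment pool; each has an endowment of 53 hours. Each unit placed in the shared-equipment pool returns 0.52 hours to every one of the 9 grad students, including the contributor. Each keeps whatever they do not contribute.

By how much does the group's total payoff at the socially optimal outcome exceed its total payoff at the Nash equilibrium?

The private return per contributed unit is 0.52 < 1, so contributing 0 is dominant for every player. At the Nash equilibrium everyone keeps their 53, and the group total is 9 × 53 = 477.
Each contributed unit returns 4.680 to the group as a whole (0.52 to each of 9 players), which exceeds 1, so the social optimum is full contribution: group total = 4.680 × 477 = 2232.36.
Efficiency loss = 2232.36 − 477 = 1755.36.

1755.36 hours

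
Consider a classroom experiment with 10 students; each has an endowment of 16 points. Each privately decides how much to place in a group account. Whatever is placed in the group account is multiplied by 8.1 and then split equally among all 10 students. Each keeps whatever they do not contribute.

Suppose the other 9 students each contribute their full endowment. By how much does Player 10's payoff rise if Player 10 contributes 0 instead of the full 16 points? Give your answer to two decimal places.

3.04 points

Switching from a contribution of 16 to 0 lets Player 10 keep an extra 16 points, but lowers the group account by 16, which costs Player 10 their own share of that drop: 8.1/10 × 16 = 12.96.
Net gain = 16 − 12.96 = 3.04. The private return per contributed unit (0.8100) is below 1, so free-riding is indeed the best response regardless of what the others do.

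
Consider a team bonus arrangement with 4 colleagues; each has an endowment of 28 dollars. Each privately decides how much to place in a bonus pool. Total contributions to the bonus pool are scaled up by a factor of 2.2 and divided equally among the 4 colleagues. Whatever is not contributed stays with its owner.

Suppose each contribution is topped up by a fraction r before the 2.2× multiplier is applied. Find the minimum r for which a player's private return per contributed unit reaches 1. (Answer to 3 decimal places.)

With matching at rate r, one contributed unit becomes (1 + r) in the bonus pool and returns 2.2 × (1 + r) / 4 to the contributor.
Setting this equal to 1: 1 + r = 4/2.2 = 1.8182.
So the minimum matching rate is r = 1.8182 − 1 = 0.818.

0.818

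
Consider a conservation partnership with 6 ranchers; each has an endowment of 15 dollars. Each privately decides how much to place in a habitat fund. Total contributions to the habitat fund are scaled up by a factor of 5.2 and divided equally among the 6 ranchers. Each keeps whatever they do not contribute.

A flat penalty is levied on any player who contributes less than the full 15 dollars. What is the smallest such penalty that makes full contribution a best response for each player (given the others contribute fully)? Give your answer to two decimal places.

2.00 dollars

Given the others contribute fully, the best deviation is to contribute 0 (any partial contribution still incurs the fine and gives up units whose private return 0.8667 is below 1).
Deviating from 15 to 0 saves 15 dollars but forfeits the deviator's share of the drop in the habitat fund: 5.2/6 × 15 = 13.00.
So the deviation gain is 15 − 13.00 = 2.00, and the fine must be at least 2.00 dollars to wipe it out.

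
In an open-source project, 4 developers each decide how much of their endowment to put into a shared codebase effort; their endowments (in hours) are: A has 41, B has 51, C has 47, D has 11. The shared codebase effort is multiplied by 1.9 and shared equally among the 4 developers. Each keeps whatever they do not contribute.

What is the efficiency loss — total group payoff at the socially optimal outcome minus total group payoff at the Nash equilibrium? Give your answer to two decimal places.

135.00 hours

The private return per contributed unit is 1.9/4 = 0.4750 < 1 for every player regardless of endowment, so the Nash equilibrium is zero contribution and the group total is Σ E_j = 41 + 51 + 47 + 11 = 150.
Each contributed unit returns 1.900 to the group, so the social optimum is full contribution by everyone: group total = 1.900 × 150 = 285.00.
Efficiency loss = (1.900 − 1) × 150 = 135.00.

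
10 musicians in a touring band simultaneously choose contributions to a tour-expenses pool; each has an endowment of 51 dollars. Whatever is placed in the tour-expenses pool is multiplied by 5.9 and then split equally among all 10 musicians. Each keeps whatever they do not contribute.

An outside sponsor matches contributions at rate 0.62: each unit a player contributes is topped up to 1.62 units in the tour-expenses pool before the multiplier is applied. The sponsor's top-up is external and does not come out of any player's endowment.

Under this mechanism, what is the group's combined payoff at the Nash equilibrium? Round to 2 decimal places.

The effective private return is 5.9 × 1.62 / 10 = 0.9558, which is still under 1, so the mechanism doesn't change anyone's dominant strategy: zero contribution.
At the Nash equilibrium no one contributes; group total payoff = 10 × 51 = 510.

510.00 dollars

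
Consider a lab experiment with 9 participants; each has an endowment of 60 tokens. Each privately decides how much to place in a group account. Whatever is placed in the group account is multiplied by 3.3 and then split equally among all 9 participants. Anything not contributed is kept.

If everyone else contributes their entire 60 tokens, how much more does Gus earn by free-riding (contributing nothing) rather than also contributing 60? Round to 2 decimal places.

38.00 tokens

Switching from a contribution of 60 to 0 lets Gus keep an extra 60 tokens, but lowers the group account by 60, which costs Gus their own share of that drop: 3.3/9 × 60 = 22.00.
Net gain = 60 − 22.00 = 38.00. The private return per contributed unit (0.3667) is below 1, so free-riding is indeed the best response regardless of what the others do.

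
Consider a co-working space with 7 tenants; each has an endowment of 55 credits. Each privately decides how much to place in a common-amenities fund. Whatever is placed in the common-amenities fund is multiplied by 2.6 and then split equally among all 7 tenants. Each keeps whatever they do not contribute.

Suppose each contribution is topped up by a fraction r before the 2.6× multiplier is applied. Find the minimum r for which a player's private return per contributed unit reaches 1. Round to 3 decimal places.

1.692

With matching at rate r, one contributed unit becomes (1 + r) in the common-amenities fund and returns 2.6 × (1 + r) / 7 to the contributor.
Setting this equal to 1: 1 + r = 7/2.6 = 2.6923.
So the minimum matching rate is r = 2.6923 − 1 = 1.692.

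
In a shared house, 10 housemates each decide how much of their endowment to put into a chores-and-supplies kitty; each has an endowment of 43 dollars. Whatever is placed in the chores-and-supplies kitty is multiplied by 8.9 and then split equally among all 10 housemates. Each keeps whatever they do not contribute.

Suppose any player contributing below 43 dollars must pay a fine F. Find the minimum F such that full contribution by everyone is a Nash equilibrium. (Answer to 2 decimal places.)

4.73 dollars

Given the others contribute fully, the best deviation is to contribute 0 (any partial contribution still incurs the fine and gives up units whose private return 0.8900 is below 1).
Deviating from 43 to 0 saves 43 dollars but forfeits the deviator's share of the drop in the chores-and-supplies kitty: 8.9/10 × 43 = 38.27.
So the deviation gain is 43 − 38.27 = 4.73, and the fine must be at least 4.73 dollars to wipe it out.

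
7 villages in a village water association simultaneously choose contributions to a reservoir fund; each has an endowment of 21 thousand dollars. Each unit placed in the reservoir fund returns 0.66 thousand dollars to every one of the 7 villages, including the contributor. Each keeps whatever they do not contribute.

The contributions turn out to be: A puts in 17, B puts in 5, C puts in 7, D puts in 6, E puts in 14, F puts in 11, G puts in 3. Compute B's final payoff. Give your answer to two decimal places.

57.58 thousand dollars

Total contributed: 17 + 5 + 7 + 6 + 14 + 11 + 3 = 63.
Each receives 0.66 × 63 = 41.58 from the reservoir fund.
B keeps 21 − 5 = 16, so B's payoff is 16 + 41.58 = 57.58.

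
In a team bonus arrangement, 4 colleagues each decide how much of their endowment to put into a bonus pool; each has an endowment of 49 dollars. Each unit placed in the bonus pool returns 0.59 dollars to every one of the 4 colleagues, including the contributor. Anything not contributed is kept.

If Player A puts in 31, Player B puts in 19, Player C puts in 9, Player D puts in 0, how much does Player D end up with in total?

83.81 dollars

Total contributed: 31 + 19 + 9 + 0 = 59.
Each receives 0.59 × 59 = 34.81 from the bonus pool.
Player D keeps 49 − 0 = 49, so Player D's payoff is 49 + 34.81 = 83.81.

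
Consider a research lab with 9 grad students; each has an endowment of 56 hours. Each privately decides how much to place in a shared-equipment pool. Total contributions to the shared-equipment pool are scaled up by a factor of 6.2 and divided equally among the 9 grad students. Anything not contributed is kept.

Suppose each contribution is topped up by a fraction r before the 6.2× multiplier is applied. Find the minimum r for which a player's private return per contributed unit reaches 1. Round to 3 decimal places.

0.452

With matching at rate r, one contributed unit becomes (1 + r) in the shared-equipment pool and returns 6.2 × (1 + r) / 9 to the contributor.
Setting this equal to 1: 1 + r = 9/6.2 = 1.4516.
So the minimum matching rate is r = 1.4516 − 1 = 0.452.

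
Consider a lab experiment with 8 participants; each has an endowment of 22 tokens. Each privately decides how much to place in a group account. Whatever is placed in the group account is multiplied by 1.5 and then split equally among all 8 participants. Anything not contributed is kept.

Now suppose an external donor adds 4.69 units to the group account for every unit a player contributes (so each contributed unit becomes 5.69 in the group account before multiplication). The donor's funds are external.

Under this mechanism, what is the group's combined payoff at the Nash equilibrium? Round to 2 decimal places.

With the mechanism, a contributed unit returns 1.5 × 5.69 / 8 = 1.0669 per unit of net cost to the contributor — now above 1 — so contributing fully is weakly dominant for every player.
So the Nash equilibrium is full contribution by all 8; the group earns 1.5 × 5.69 × 176 = 1502.16.

1502.16 tokens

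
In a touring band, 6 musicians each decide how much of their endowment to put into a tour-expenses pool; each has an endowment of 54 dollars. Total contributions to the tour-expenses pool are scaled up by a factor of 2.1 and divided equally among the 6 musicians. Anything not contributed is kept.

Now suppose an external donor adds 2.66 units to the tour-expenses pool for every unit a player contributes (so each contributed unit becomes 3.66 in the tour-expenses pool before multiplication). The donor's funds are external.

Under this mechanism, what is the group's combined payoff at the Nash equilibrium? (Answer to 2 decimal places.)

2490.26 dollars

The effective private return per unit is now 2.1 × 3.66 / 6 = 1.2810 > 1, so every player's dominant strategy flips to full contribution.
At the Nash equilibrium everyone contributes 54. Group total payoff = 2.1 × 3.66 × 324 = 2490.26.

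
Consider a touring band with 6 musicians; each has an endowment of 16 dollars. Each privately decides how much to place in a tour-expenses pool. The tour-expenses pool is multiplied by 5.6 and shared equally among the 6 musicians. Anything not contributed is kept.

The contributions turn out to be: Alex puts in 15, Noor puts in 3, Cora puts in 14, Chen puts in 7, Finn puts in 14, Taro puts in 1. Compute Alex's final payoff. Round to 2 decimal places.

Total contributed: 15 + 3 + 14 + 7 + 14 + 1 = 54.
Each receives 5.6 × 54 / 6 = 50.40 from the tour-expenses pool.
Alex keeps 16 − 15 = 1, so Alex's payoff is 1 + 50.40 = 51.40.

51.40 dollars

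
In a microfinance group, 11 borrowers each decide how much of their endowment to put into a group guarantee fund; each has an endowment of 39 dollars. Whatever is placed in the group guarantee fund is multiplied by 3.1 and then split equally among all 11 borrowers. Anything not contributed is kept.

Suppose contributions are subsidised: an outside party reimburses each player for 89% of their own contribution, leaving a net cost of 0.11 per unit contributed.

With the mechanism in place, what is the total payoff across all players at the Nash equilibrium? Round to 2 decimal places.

1711.71 dollars

Under the mechanism each unit contributed yields (3.1/11) / 0.11 = 2.5620 back to its contributor per unit of net cost, which exceeds 1, making full contribution the dominant choice for everyone.
So the Nash equilibrium is full contribution by all 11; the group earns 11 × (39 × 0.89 + 3.1 × 39) = 1711.71.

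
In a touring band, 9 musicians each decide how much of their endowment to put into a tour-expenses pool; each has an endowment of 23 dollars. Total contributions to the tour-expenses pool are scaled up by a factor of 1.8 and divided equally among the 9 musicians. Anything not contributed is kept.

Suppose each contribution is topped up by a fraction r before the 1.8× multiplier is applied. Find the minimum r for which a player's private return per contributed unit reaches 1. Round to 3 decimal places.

With matching at rate r, one contributed unit becomes (1 + r) in the tour-expenses pool and returns 1.8 × (1 + r) / 9 to the contributor.
Setting this equal to 1: 1 + r = 9/1.8 = 5.0000.
So the minimum matching rate is r = 5.0000 − 1 = 4.000.

4.000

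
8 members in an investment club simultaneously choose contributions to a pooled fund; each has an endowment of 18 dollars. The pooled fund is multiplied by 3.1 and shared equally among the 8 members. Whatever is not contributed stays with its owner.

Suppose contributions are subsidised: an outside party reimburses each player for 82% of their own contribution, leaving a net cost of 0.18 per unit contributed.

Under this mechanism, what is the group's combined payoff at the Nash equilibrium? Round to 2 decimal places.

The effective private return per unit is now (3.1/8) / 0.18 = 2.1528 > 1, so every player's dominant strategy flips to full contribution.
At the Nash equilibrium everyone contributes 18. Group total payoff = 8 × (18 × 0.82 + 3.1 × 18) = 564.48.

564.48 dollars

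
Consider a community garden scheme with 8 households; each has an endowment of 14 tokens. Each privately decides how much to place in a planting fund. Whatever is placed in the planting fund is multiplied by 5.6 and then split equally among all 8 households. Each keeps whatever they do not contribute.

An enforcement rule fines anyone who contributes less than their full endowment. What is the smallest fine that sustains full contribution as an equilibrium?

4.20 tokens

Given the others contribute fully, the best deviation is to contribute 0 (any partial contribution still incurs the fine and gives up units whose private return 0.7000 is below 1).
Deviating from 14 to 0 saves 14 tokens but forfeits the deviator's share of the drop in the planting fund: 5.6/8 × 14 = 9.80.
So the deviation gain is 14 − 9.80 = 4.20, and the fine must be at least 4.20 tokens to wipe it out.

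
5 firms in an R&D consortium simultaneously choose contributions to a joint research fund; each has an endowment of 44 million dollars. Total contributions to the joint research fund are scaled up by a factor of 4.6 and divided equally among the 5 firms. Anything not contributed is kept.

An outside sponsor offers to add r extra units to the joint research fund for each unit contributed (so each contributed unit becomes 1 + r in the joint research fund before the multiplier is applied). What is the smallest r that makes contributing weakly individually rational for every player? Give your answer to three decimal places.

0.087

With matching at rate r, one contributed unit becomes (1 + r) in the joint research fund and returns 4.6 × (1 + r) / 5 to the contributor.
Setting this equal to 1: 1 + r = 5/4.6 = 1.0870.
So the minimum matching rate is r = 1.0870 − 1 = 0.087.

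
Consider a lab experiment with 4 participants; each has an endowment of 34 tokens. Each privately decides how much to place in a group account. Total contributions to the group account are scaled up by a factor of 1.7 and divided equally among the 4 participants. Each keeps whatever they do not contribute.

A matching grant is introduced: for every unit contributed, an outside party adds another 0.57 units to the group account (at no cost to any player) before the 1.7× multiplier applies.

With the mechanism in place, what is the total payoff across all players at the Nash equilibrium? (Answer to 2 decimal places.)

The effective private return is 1.7 × 1.57 / 4 = 0.6673, which is still under 1, so the mechanism doesn't change anyone's dominant strategy: zero contribution.
At the Nash equilibrium no one contributes; group total payoff = 4 × 34 = 136.

136.00 tokens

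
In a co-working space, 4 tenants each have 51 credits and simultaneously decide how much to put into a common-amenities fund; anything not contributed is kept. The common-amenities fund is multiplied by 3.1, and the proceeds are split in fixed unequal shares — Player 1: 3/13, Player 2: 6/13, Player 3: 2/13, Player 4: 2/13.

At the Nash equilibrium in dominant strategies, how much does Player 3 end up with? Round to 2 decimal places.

75.32 credits

Player j's private return per contributed unit is 3.1 × (j's share). Contributing is weakly dominant for j when that share is at least 1/3.1 = 0.3226, and contributing 0 is dominant otherwise.
Player 2 alone (share 6/13) is above the threshold, contributing 51; the remaining 3 contribute 0. Total contributed: 51.
Player 3 keeps 51 and receives 3.1 × 51 × 2/13 = 24.32 from the common-amenities fund, for a payoff of 75.32.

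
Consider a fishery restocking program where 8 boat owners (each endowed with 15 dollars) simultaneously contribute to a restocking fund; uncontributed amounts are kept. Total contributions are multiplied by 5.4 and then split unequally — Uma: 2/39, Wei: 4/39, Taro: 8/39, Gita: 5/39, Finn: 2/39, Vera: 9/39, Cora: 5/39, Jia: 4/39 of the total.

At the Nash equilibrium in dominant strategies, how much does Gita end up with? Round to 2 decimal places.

A player with share s gets back 5.4·s per unit contributed, so full contribution is dominant for anyone with s > 1/5.4 = 0.1852 and zero contribution is dominant for anyone below.
The shares above 0.1852 belong to Taro and Vera, contributing 15 each; the remaining 6 contribute 0. Total contributed: 30.
Gita keeps 15 and receives 5.4 × 30 × 5/39 = 20.77 from the restocking fund, for a payoff of 35.77.

35.77 dollars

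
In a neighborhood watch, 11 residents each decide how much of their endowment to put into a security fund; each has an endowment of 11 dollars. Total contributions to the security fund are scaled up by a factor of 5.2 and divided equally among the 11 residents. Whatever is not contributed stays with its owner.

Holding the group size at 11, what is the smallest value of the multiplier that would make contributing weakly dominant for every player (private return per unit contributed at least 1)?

A contributed unit returns (multiplier)/11 to its contributor.
This reaches 1 exactly when the multiplier is 11.

11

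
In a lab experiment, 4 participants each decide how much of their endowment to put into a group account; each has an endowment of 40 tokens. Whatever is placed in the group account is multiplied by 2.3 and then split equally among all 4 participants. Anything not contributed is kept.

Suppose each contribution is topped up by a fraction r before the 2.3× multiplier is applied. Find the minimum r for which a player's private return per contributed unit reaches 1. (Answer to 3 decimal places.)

0.739

With matching at rate r, one contributed unit becomes (1 + r) in the group account and returns 2.3 × (1 + r) / 4 to the contributor.
Setting this equal to 1: 1 + r = 4/2.3 = 1.7391.
So the minimum matching rate is r = 1.7391 − 1 = 0.739.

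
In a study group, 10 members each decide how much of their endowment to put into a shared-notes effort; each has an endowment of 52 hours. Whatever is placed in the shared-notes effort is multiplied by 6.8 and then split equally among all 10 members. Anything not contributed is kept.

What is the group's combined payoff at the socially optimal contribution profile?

Each contributed unit returns 6.800 to the group as a whole (0.6800 to each of 10 players), which exceeds 1, so the social optimum is full contribution: group total = 6.800 × 520 = 3536.00.

3536.00 hours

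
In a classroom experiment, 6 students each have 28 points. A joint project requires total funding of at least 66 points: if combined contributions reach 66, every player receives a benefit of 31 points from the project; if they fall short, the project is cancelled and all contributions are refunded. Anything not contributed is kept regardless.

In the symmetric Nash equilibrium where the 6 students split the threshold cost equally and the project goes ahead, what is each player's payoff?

Equal share of the threshold: 66/6 = 11.
At this profile no one gains by cutting their contribution: any cut drops the total below 66, the project is cancelled, contributions are refunded, and the deviator ends with 28, which is less than 28 − 11 + 31 = 48. Contributing more than 11 just wastes the excess. So contributing exactly 11 is a best response.
Each player's payoff: 28 − 11 + 31 = 48.

48 points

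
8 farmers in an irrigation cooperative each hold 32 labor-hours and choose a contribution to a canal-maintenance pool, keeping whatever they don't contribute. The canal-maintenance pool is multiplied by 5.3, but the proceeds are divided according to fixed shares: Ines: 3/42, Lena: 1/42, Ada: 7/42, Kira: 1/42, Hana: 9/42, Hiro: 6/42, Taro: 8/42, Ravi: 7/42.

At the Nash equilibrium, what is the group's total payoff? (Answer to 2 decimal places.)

531.20 labor-hours

Player j's private return per contributed unit is 5.3 × (j's share). Contributing is weakly dominant for j when that share is at least 1/5.3 = 0.1887, and contributing 0 is dominant otherwise.
Hana and Taro clear that bar, contributing 32 each; the remaining 6 contribute 0. Total contributed: 64.
The canal-maintenance pool pays out 5.3 × 64 = 339.20 in total (split across the unequal shares, but the aggregate is all that matters for the group sum).
The 6 free-riders keep 32 each, adding 192. Group total = 192 + 339.20 = 531.20.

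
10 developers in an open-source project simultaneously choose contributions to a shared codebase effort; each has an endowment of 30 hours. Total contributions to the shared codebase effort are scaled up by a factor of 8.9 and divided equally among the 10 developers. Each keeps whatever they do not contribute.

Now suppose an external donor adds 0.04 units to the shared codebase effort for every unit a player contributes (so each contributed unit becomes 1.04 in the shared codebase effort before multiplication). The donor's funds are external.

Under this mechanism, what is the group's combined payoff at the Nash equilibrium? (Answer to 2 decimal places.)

Even with the mechanism, each unit contributed returns only 8.9 × 1.04 / 10 = 0.9256 per unit of net cost, so contributing nothing is still dominant.
At the Nash equilibrium no one contributes; group total payoff = 10 × 30 = 300.

300.00 hours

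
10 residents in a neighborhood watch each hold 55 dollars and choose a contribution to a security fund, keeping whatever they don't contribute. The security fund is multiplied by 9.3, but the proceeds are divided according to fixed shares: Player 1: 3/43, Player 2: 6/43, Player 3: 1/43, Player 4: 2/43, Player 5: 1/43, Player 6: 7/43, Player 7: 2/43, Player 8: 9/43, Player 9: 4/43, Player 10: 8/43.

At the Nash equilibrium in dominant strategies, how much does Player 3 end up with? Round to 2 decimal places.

102.58 dollars

For player j, contributing a unit is worthwhile iff 9.3 × (j's share) ≥ 1, i.e. iff j's share is at least 0.1075.
The shares above 0.1075 belong to Player 2, Player 6, Player 8 and Player 10, contributing 55 each; the remaining 6 contribute 0. Total contributed: 220.
Player 3 keeps 55 and receives 9.3 × 220 × 1/43 = 47.58 from the security fund, for a payoff of 102.58.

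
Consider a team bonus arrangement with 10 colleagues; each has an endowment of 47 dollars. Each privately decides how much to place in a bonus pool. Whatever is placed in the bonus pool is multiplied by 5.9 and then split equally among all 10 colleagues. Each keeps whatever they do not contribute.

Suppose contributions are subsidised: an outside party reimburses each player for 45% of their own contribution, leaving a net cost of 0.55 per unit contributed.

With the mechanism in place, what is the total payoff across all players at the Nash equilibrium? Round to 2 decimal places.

2984.50 dollars

Under the mechanism each unit contributed yields (5.9/10) / 0.55 = 1.0727 back to its contributor per unit of net cost, which exceeds 1, making full contribution the dominant choice for everyone.
So the Nash equilibrium is full contribution by all 10; the group earns 10 × (47 × 0.45 + 5.9 × 47) = 2984.50.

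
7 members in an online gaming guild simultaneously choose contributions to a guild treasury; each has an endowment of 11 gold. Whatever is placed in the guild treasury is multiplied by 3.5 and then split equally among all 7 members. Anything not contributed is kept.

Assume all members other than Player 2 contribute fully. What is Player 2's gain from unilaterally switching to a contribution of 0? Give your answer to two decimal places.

Switching from a contribution of 11 to 0 lets Player 2 keep an extra 11 gold, but lowers the guild treasury by 11, which costs Player 2 their own share of that drop: 3.5/7 × 11 = 5.50.
Net gain = 11 − 5.50 = 5.50. The private return per contributed unit (0.5000) is below 1, so free-riding is indeed the best response regardless of what the others do.

5.50 gold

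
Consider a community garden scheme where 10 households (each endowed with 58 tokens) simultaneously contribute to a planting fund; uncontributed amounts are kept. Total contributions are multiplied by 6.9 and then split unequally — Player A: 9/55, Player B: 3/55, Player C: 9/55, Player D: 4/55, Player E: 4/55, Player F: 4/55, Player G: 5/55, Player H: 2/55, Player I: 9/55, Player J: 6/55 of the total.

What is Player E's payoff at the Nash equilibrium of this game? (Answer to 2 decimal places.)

Each unit j contributes comes back to j as 6.9 × (j's share), so j prefers to contribute only if that share exceeds 1/6.9 = 0.1449; otherwise keeping the unit dominates.
Player A, Player C and Player I are above the threshold, contributing 58 each; the remaining 7 contribute 0. Total contributed: 174.
Player E keeps 58 and receives 6.9 × 174 × 4/55 = 87.32 from the planting fund, for a payoff of 145.32.

145.32 tokens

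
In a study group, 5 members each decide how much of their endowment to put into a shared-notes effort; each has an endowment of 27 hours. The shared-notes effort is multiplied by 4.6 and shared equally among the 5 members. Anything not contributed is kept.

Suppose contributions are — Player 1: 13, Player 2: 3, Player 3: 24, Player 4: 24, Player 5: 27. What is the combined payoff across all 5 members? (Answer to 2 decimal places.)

462.60 hours

Total contributed: 13 + 3 + 24 + 24 + 27 = 91; total kept: 5 × 27 − 91 = 44.
The shared-notes effort pays out 4.6 × 91 = 418.60 in aggregate.
Group total = 44 + 418.60 = 462.60.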